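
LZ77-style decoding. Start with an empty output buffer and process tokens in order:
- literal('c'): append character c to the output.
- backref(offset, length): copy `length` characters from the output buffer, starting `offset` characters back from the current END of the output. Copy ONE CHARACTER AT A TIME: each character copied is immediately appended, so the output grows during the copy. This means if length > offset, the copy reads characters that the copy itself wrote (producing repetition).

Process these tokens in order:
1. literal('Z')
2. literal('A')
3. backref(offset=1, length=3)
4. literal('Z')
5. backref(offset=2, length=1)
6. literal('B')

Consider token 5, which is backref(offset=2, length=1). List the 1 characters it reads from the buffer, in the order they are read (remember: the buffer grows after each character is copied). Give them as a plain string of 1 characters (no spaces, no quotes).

Answer: A

Derivation:
Token 1: literal('Z'). Output: "Z"
Token 2: literal('A'). Output: "ZA"
Token 3: backref(off=1, len=3) (overlapping!). Copied 'AAA' from pos 1. Output: "ZAAAA"
Token 4: literal('Z'). Output: "ZAAAAZ"
Token 5: backref(off=2, len=1). Buffer before: "ZAAAAZ" (len 6)
  byte 1: read out[4]='A', append. Buffer now: "ZAAAAZA"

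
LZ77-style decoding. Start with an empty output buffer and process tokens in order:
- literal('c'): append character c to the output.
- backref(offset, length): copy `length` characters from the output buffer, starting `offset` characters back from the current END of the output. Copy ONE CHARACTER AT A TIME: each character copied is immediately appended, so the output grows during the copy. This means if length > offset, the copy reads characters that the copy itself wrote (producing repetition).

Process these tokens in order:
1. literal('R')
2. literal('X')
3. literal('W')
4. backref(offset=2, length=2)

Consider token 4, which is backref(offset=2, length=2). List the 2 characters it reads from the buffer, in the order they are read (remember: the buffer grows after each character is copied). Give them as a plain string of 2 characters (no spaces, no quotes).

Answer: XW

Derivation:
Token 1: literal('R'). Output: "R"
Token 2: literal('X'). Output: "RX"
Token 3: literal('W'). Output: "RXW"
Token 4: backref(off=2, len=2). Buffer before: "RXW" (len 3)
  byte 1: read out[1]='X', append. Buffer now: "RXWX"
  byte 2: read out[2]='W', append. Buffer now: "RXWXW"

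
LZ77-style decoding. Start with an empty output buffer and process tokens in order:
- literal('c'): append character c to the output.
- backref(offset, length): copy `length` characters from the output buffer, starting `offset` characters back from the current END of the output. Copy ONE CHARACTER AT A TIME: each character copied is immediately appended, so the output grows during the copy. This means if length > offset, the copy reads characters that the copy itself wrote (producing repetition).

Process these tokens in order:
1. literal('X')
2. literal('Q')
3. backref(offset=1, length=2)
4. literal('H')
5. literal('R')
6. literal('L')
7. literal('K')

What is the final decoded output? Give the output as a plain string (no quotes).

Answer: XQQQHRLK

Derivation:
Token 1: literal('X'). Output: "X"
Token 2: literal('Q'). Output: "XQ"
Token 3: backref(off=1, len=2) (overlapping!). Copied 'QQ' from pos 1. Output: "XQQQ"
Token 4: literal('H'). Output: "XQQQH"
Token 5: literal('R'). Output: "XQQQHR"
Token 6: literal('L'). Output: "XQQQHRL"
Token 7: literal('K'). Output: "XQQQHRLK"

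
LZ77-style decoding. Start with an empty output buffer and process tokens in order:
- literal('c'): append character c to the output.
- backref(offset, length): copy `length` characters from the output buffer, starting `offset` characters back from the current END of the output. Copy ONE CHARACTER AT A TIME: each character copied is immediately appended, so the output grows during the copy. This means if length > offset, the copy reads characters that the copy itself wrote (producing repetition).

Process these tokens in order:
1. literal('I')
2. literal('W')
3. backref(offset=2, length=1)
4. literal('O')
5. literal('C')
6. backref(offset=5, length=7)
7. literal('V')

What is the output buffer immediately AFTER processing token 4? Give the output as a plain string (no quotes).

Token 1: literal('I'). Output: "I"
Token 2: literal('W'). Output: "IW"
Token 3: backref(off=2, len=1). Copied 'I' from pos 0. Output: "IWI"
Token 4: literal('O'). Output: "IWIO"

Answer: IWIO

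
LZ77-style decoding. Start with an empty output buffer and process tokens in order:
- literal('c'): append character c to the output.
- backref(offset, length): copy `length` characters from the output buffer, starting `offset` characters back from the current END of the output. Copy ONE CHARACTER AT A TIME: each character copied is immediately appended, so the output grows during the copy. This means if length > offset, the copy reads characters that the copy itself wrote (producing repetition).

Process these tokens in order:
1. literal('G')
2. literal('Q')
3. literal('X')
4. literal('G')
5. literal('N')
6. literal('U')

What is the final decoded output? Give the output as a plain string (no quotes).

Token 1: literal('G'). Output: "G"
Token 2: literal('Q'). Output: "GQ"
Token 3: literal('X'). Output: "GQX"
Token 4: literal('G'). Output: "GQXG"
Token 5: literal('N'). Output: "GQXGN"
Token 6: literal('U'). Output: "GQXGNU"

Answer: GQXGNU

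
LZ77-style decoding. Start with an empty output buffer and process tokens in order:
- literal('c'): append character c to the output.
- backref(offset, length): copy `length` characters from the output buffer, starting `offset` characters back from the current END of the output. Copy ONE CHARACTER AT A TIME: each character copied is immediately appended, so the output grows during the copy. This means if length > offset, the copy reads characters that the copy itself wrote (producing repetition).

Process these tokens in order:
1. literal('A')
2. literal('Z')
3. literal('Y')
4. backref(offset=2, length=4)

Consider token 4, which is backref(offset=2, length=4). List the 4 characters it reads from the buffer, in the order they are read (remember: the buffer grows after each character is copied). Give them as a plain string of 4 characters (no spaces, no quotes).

Token 1: literal('A'). Output: "A"
Token 2: literal('Z'). Output: "AZ"
Token 3: literal('Y'). Output: "AZY"
Token 4: backref(off=2, len=4). Buffer before: "AZY" (len 3)
  byte 1: read out[1]='Z', append. Buffer now: "AZYZ"
  byte 2: read out[2]='Y', append. Buffer now: "AZYZY"
  byte 3: read out[3]='Z', append. Buffer now: "AZYZYZ"
  byte 4: read out[4]='Y', append. Buffer now: "AZYZYZY"

Answer: ZYZY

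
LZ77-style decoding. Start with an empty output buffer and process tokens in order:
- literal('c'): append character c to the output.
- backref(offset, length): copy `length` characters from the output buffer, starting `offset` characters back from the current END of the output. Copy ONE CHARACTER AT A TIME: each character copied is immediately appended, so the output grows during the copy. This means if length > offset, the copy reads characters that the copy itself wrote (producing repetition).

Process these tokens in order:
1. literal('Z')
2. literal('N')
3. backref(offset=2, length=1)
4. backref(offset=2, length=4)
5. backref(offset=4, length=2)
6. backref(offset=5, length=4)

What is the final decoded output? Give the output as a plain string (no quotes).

Answer: ZNZNZNZNZZNZN

Derivation:
Token 1: literal('Z'). Output: "Z"
Token 2: literal('N'). Output: "ZN"
Token 3: backref(off=2, len=1). Copied 'Z' from pos 0. Output: "ZNZ"
Token 4: backref(off=2, len=4) (overlapping!). Copied 'NZNZ' from pos 1. Output: "ZNZNZNZ"
Token 5: backref(off=4, len=2). Copied 'NZ' from pos 3. Output: "ZNZNZNZNZ"
Token 6: backref(off=5, len=4). Copied 'ZNZN' from pos 4. Output: "ZNZNZNZNZZNZN"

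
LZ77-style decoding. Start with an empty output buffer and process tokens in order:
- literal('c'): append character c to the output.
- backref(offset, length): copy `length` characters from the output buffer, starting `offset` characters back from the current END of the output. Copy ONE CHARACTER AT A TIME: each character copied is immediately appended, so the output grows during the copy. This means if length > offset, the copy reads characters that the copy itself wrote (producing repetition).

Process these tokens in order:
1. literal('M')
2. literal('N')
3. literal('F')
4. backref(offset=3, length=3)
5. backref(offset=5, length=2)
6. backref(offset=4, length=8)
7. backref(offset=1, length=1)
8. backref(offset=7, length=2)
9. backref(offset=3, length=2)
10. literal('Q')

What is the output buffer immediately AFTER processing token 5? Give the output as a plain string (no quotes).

Token 1: literal('M'). Output: "M"
Token 2: literal('N'). Output: "MN"
Token 3: literal('F'). Output: "MNF"
Token 4: backref(off=3, len=3). Copied 'MNF' from pos 0. Output: "MNFMNF"
Token 5: backref(off=5, len=2). Copied 'NF' from pos 1. Output: "MNFMNFNF"

Answer: MNFMNFNF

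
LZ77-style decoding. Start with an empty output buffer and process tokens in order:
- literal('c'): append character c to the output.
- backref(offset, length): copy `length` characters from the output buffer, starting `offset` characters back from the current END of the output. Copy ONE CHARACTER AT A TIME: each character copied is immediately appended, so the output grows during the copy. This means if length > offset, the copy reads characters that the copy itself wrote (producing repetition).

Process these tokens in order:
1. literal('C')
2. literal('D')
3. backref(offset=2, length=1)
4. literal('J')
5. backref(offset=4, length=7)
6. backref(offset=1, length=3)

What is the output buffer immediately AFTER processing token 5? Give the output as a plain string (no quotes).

Answer: CDCJCDCJCDC

Derivation:
Token 1: literal('C'). Output: "C"
Token 2: literal('D'). Output: "CD"
Token 3: backref(off=2, len=1). Copied 'C' from pos 0. Output: "CDC"
Token 4: literal('J'). Output: "CDCJ"
Token 5: backref(off=4, len=7) (overlapping!). Copied 'CDCJCDC' from pos 0. Output: "CDCJCDCJCDC"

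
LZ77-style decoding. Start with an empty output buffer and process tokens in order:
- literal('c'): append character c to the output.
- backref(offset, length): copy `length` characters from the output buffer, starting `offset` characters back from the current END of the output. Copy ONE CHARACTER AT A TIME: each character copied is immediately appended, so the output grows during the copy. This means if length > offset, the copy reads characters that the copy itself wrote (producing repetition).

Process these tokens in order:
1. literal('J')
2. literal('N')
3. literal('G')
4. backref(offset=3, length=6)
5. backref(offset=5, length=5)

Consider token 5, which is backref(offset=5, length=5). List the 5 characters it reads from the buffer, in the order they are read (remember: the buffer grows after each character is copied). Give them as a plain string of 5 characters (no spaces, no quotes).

Token 1: literal('J'). Output: "J"
Token 2: literal('N'). Output: "JN"
Token 3: literal('G'). Output: "JNG"
Token 4: backref(off=3, len=6) (overlapping!). Copied 'JNGJNG' from pos 0. Output: "JNGJNGJNG"
Token 5: backref(off=5, len=5). Buffer before: "JNGJNGJNG" (len 9)
  byte 1: read out[4]='N', append. Buffer now: "JNGJNGJNGN"
  byte 2: read out[5]='G', append. Buffer now: "JNGJNGJNGNG"
  byte 3: read out[6]='J', append. Buffer now: "JNGJNGJNGNGJ"
  byte 4: read out[7]='N', append. Buffer now: "JNGJNGJNGNGJN"
  byte 5: read out[8]='G', append. Buffer now: "JNGJNGJNGNGJNG"

Answer: NGJNG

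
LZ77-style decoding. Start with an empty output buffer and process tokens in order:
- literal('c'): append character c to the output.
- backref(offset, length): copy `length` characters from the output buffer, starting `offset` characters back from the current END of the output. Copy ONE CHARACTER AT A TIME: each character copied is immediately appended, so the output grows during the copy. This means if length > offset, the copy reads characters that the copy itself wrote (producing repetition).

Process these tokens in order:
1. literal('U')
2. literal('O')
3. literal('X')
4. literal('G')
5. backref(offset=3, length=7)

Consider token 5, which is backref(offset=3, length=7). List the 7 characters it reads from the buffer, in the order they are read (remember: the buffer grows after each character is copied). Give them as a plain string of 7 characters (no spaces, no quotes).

Answer: OXGOXGO

Derivation:
Token 1: literal('U'). Output: "U"
Token 2: literal('O'). Output: "UO"
Token 3: literal('X'). Output: "UOX"
Token 4: literal('G'). Output: "UOXG"
Token 5: backref(off=3, len=7). Buffer before: "UOXG" (len 4)
  byte 1: read out[1]='O', append. Buffer now: "UOXGO"
  byte 2: read out[2]='X', append. Buffer now: "UOXGOX"
  byte 3: read out[3]='G', append. Buffer now: "UOXGOXG"
  byte 4: read out[4]='O', append. Buffer now: "UOXGOXGO"
  byte 5: read out[5]='X', append. Buffer now: "UOXGOXGOX"
  byte 6: read out[6]='G', append. Buffer now: "UOXGOXGOXG"
  byte 7: read out[7]='O', append. Buffer now: "UOXGOXGOXGO"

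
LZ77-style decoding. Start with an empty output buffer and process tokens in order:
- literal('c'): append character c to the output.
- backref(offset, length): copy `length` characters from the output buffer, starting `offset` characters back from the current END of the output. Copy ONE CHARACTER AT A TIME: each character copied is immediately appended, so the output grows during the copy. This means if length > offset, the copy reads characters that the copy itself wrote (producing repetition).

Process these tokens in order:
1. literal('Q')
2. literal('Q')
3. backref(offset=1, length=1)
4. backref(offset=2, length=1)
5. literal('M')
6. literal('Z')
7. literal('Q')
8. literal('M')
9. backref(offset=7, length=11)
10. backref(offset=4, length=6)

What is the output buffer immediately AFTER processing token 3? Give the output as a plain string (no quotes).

Token 1: literal('Q'). Output: "Q"
Token 2: literal('Q'). Output: "QQ"
Token 3: backref(off=1, len=1). Copied 'Q' from pos 1. Output: "QQQ"

Answer: QQQ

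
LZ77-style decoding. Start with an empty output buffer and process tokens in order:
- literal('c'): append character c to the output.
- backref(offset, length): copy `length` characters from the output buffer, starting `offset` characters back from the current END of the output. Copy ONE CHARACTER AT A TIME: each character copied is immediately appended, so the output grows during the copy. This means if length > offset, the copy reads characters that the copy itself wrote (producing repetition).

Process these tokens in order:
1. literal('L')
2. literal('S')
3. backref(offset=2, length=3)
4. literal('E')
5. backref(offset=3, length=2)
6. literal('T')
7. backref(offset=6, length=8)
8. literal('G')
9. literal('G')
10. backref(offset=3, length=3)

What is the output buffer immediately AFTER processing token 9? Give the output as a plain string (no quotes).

Answer: LSLSLESLTSLESLTSLGG

Derivation:
Token 1: literal('L'). Output: "L"
Token 2: literal('S'). Output: "LS"
Token 3: backref(off=2, len=3) (overlapping!). Copied 'LSL' from pos 0. Output: "LSLSL"
Token 4: literal('E'). Output: "LSLSLE"
Token 5: backref(off=3, len=2). Copied 'SL' from pos 3. Output: "LSLSLESL"
Token 6: literal('T'). Output: "LSLSLESLT"
Token 7: backref(off=6, len=8) (overlapping!). Copied 'SLESLTSL' from pos 3. Output: "LSLSLESLTSLESLTSL"
Token 8: literal('G'). Output: "LSLSLESLTSLESLTSLG"
Token 9: literal('G'). Output: "LSLSLESLTSLESLTSLGG"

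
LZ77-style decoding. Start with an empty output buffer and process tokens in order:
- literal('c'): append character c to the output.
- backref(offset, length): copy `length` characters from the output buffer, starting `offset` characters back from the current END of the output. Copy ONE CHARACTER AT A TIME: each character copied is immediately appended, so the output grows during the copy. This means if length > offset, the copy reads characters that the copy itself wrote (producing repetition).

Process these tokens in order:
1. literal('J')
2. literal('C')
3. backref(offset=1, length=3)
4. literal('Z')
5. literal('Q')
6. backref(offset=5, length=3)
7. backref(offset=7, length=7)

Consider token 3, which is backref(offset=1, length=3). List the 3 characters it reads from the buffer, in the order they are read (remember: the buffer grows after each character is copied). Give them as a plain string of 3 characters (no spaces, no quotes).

Token 1: literal('J'). Output: "J"
Token 2: literal('C'). Output: "JC"
Token 3: backref(off=1, len=3). Buffer before: "JC" (len 2)
  byte 1: read out[1]='C', append. Buffer now: "JCC"
  byte 2: read out[2]='C', append. Buffer now: "JCCC"
  byte 3: read out[3]='C', append. Buffer now: "JCCCC"

Answer: CCC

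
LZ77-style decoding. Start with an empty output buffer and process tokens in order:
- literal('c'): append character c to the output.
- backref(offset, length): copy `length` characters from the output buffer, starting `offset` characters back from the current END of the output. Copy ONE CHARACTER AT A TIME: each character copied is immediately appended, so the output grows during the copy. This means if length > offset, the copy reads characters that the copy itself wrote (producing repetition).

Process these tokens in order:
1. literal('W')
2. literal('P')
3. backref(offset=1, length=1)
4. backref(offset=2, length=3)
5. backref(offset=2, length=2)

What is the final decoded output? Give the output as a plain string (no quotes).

Token 1: literal('W'). Output: "W"
Token 2: literal('P'). Output: "WP"
Token 3: backref(off=1, len=1). Copied 'P' from pos 1. Output: "WPP"
Token 4: backref(off=2, len=3) (overlapping!). Copied 'PPP' from pos 1. Output: "WPPPPP"
Token 5: backref(off=2, len=2). Copied 'PP' from pos 4. Output: "WPPPPPPP"

Answer: WPPPPPPP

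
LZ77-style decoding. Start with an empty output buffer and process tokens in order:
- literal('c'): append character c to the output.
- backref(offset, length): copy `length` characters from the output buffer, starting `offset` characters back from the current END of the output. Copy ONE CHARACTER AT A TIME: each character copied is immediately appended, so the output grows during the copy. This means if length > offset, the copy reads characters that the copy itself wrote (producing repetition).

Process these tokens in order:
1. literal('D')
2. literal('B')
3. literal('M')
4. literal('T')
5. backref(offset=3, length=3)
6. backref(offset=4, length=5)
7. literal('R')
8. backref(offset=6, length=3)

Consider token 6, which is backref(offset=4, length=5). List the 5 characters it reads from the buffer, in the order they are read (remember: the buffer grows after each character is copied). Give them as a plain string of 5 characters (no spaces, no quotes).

Answer: TBMTT

Derivation:
Token 1: literal('D'). Output: "D"
Token 2: literal('B'). Output: "DB"
Token 3: literal('M'). Output: "DBM"
Token 4: literal('T'). Output: "DBMT"
Token 5: backref(off=3, len=3). Copied 'BMT' from pos 1. Output: "DBMTBMT"
Token 6: backref(off=4, len=5). Buffer before: "DBMTBMT" (len 7)
  byte 1: read out[3]='T', append. Buffer now: "DBMTBMTT"
  byte 2: read out[4]='B', append. Buffer now: "DBMTBMTTB"
  byte 3: read out[5]='M', append. Buffer now: "DBMTBMTTBM"
  byte 4: read out[6]='T', append. Buffer now: "DBMTBMTTBMT"
  byte 5: read out[7]='T', append. Buffer now: "DBMTBMTTBMTT"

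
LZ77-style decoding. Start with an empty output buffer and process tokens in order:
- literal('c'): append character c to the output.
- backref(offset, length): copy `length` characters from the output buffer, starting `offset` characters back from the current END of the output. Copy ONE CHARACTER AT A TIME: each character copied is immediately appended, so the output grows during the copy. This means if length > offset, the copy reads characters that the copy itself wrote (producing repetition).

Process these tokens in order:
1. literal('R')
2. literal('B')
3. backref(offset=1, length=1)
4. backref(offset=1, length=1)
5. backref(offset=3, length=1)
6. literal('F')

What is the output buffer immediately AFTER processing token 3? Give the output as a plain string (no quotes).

Token 1: literal('R'). Output: "R"
Token 2: literal('B'). Output: "RB"
Token 3: backref(off=1, len=1). Copied 'B' from pos 1. Output: "RBB"

Answer: RBB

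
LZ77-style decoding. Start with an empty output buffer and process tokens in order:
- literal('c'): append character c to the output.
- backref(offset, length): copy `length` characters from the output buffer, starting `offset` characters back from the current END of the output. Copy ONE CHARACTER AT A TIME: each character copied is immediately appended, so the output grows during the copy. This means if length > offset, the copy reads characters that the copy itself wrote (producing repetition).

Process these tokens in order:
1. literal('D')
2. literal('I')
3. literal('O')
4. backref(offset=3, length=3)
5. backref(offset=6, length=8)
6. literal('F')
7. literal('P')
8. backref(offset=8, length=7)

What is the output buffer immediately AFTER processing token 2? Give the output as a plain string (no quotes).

Token 1: literal('D'). Output: "D"
Token 2: literal('I'). Output: "DI"

Answer: DI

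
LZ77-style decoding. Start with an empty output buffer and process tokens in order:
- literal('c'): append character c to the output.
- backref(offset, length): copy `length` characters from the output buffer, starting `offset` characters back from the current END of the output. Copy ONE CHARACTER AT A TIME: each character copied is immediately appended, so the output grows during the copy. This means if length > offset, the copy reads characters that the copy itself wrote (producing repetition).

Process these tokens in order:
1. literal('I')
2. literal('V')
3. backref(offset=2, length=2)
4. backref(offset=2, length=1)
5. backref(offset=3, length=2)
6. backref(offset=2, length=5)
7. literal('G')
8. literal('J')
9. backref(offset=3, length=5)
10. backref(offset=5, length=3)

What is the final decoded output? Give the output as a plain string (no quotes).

Token 1: literal('I'). Output: "I"
Token 2: literal('V'). Output: "IV"
Token 3: backref(off=2, len=2). Copied 'IV' from pos 0. Output: "IVIV"
Token 4: backref(off=2, len=1). Copied 'I' from pos 2. Output: "IVIVI"
Token 5: backref(off=3, len=2). Copied 'IV' from pos 2. Output: "IVIVIIV"
Token 6: backref(off=2, len=5) (overlapping!). Copied 'IVIVI' from pos 5. Output: "IVIVIIVIVIVI"
Token 7: literal('G'). Output: "IVIVIIVIVIVIG"
Token 8: literal('J'). Output: "IVIVIIVIVIVIGJ"
Token 9: backref(off=3, len=5) (overlapping!). Copied 'IGJIG' from pos 11. Output: "IVIVIIVIVIVIGJIGJIG"
Token 10: backref(off=5, len=3). Copied 'IGJ' from pos 14. Output: "IVIVIIVIVIVIGJIGJIGIGJ"

Answer: IVIVIIVIVIVIGJIGJIGIGJ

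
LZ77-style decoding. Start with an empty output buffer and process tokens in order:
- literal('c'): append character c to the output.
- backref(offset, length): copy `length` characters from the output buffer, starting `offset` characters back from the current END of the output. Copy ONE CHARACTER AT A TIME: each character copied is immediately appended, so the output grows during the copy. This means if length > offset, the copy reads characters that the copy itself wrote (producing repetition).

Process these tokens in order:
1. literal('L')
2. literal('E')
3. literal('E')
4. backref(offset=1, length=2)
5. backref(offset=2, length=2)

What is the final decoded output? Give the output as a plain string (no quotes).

Token 1: literal('L'). Output: "L"
Token 2: literal('E'). Output: "LE"
Token 3: literal('E'). Output: "LEE"
Token 4: backref(off=1, len=2) (overlapping!). Copied 'EE' from pos 2. Output: "LEEEE"
Token 5: backref(off=2, len=2). Copied 'EE' from pos 3. Output: "LEEEEEE"

Answer: LEEEEEE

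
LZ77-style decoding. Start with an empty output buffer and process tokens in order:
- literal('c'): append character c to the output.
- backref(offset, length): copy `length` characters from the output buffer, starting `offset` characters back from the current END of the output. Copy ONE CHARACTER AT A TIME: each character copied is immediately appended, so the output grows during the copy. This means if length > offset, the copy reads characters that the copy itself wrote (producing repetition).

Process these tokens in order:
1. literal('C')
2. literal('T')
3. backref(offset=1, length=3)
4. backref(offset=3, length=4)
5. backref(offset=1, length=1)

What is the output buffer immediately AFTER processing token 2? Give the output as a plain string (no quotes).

Answer: CT

Derivation:
Token 1: literal('C'). Output: "C"
Token 2: literal('T'). Output: "CT"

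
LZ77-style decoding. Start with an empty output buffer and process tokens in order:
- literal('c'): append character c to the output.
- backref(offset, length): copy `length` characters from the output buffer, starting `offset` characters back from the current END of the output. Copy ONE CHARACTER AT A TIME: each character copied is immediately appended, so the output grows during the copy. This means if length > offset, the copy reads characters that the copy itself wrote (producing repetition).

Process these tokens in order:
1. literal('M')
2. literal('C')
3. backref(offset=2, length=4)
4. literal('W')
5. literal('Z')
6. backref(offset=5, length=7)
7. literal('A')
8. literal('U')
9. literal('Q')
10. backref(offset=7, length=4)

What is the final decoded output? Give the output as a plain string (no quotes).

Answer: MCMCMCWZCMCWZCMAUQWZCM

Derivation:
Token 1: literal('M'). Output: "M"
Token 2: literal('C'). Output: "MC"
Token 3: backref(off=2, len=4) (overlapping!). Copied 'MCMC' from pos 0. Output: "MCMCMC"
Token 4: literal('W'). Output: "MCMCMCW"
Token 5: literal('Z'). Output: "MCMCMCWZ"
Token 6: backref(off=5, len=7) (overlapping!). Copied 'CMCWZCM' from pos 3. Output: "MCMCMCWZCMCWZCM"
Token 7: literal('A'). Output: "MCMCMCWZCMCWZCMA"
Token 8: literal('U'). Output: "MCMCMCWZCMCWZCMAU"
Token 9: literal('Q'). Output: "MCMCMCWZCMCWZCMAUQ"
Token 10: backref(off=7, len=4). Copied 'WZCM' from pos 11. Output: "MCMCMCWZCMCWZCMAUQWZCM"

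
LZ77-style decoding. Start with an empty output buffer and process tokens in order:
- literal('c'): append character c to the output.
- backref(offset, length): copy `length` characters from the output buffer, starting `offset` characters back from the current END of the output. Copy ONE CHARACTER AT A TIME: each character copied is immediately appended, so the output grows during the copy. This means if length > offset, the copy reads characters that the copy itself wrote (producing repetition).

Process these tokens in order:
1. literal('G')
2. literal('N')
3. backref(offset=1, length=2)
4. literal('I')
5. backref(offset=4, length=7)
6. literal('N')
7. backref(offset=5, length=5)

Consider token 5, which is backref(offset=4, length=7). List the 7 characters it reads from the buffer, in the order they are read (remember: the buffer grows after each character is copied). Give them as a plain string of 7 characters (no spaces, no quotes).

Answer: NNNINNN

Derivation:
Token 1: literal('G'). Output: "G"
Token 2: literal('N'). Output: "GN"
Token 3: backref(off=1, len=2) (overlapping!). Copied 'NN' from pos 1. Output: "GNNN"
Token 4: literal('I'). Output: "GNNNI"
Token 5: backref(off=4, len=7). Buffer before: "GNNNI" (len 5)
  byte 1: read out[1]='N', append. Buffer now: "GNNNIN"
  byte 2: read out[2]='N', append. Buffer now: "GNNNINN"
  byte 3: read out[3]='N', append. Buffer now: "GNNNINNN"
  byte 4: read out[4]='I', append. Buffer now: "GNNNINNNI"
  byte 5: read out[5]='N', append. Buffer now: "GNNNINNNIN"
  byte 6: read out[6]='N', append. Buffer now: "GNNNINNNINN"
  byte 7: read out[7]='N', append. Buffer now: "GNNNINNNINNN"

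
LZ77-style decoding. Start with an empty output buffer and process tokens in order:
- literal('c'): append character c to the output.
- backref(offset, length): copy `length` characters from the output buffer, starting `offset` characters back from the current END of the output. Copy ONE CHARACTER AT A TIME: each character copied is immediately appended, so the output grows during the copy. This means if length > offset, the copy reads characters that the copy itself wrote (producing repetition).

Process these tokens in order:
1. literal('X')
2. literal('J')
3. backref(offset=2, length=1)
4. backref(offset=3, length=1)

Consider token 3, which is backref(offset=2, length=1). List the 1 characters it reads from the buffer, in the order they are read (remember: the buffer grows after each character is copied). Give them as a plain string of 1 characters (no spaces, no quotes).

Answer: X

Derivation:
Token 1: literal('X'). Output: "X"
Token 2: literal('J'). Output: "XJ"
Token 3: backref(off=2, len=1). Buffer before: "XJ" (len 2)
  byte 1: read out[0]='X', append. Buffer now: "XJX"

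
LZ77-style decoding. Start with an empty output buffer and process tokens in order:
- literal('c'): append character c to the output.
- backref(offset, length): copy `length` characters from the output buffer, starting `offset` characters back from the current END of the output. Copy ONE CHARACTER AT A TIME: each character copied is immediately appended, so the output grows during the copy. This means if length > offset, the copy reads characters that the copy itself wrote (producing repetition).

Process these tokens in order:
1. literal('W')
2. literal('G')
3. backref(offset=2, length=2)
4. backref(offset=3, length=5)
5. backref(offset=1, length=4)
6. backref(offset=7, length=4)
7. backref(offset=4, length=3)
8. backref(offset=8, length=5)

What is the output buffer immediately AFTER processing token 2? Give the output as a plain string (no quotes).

Answer: WG

Derivation:
Token 1: literal('W'). Output: "W"
Token 2: literal('G'). Output: "WG"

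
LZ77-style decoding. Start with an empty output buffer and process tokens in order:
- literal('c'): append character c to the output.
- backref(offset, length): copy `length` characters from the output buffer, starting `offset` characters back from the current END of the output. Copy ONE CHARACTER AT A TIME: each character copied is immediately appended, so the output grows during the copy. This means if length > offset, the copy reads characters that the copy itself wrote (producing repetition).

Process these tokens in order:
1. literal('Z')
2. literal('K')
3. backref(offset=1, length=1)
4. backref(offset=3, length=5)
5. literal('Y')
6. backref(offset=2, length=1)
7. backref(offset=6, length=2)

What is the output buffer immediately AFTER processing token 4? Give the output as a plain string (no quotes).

Answer: ZKKZKKZK

Derivation:
Token 1: literal('Z'). Output: "Z"
Token 2: literal('K'). Output: "ZK"
Token 3: backref(off=1, len=1). Copied 'K' from pos 1. Output: "ZKK"
Token 4: backref(off=3, len=5) (overlapping!). Copied 'ZKKZK' from pos 0. Output: "ZKKZKKZK"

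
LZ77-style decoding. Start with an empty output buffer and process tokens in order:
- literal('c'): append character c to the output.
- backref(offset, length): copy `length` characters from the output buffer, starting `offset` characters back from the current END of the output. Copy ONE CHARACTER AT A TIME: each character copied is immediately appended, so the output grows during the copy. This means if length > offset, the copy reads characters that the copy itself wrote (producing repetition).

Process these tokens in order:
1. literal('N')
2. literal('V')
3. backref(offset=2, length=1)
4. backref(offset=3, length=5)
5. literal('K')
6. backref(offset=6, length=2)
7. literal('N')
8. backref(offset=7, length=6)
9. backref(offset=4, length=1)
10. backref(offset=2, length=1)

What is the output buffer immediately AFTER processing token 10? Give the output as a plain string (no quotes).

Answer: NVNNVNNVKNVNNNVKNVVV

Derivation:
Token 1: literal('N'). Output: "N"
Token 2: literal('V'). Output: "NV"
Token 3: backref(off=2, len=1). Copied 'N' from pos 0. Output: "NVN"
Token 4: backref(off=3, len=5) (overlapping!). Copied 'NVNNV' from pos 0. Output: "NVNNVNNV"
Token 5: literal('K'). Output: "NVNNVNNVK"
Token 6: backref(off=6, len=2). Copied 'NV' from pos 3. Output: "NVNNVNNVKNV"
Token 7: literal('N'). Output: "NVNNVNNVKNVN"
Token 8: backref(off=7, len=6). Copied 'NNVKNV' from pos 5. Output: "NVNNVNNVKNVNNNVKNV"
Token 9: backref(off=4, len=1). Copied 'V' from pos 14. Output: "NVNNVNNVKNVNNNVKNVV"
Token 10: backref(off=2, len=1). Copied 'V' from pos 17. Output: "NVNNVNNVKNVNNNVKNVVV"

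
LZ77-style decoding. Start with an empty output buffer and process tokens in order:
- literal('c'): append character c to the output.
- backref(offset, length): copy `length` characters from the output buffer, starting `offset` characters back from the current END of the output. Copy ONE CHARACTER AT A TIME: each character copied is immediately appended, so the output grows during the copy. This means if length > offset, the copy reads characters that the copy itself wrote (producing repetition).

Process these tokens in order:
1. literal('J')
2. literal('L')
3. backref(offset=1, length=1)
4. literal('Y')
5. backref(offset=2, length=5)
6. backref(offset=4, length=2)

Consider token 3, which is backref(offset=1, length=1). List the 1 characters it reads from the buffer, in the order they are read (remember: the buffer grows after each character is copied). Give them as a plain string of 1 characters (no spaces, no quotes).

Answer: L

Derivation:
Token 1: literal('J'). Output: "J"
Token 2: literal('L'). Output: "JL"
Token 3: backref(off=1, len=1). Buffer before: "JL" (len 2)
  byte 1: read out[1]='L', append. Buffer now: "JLL"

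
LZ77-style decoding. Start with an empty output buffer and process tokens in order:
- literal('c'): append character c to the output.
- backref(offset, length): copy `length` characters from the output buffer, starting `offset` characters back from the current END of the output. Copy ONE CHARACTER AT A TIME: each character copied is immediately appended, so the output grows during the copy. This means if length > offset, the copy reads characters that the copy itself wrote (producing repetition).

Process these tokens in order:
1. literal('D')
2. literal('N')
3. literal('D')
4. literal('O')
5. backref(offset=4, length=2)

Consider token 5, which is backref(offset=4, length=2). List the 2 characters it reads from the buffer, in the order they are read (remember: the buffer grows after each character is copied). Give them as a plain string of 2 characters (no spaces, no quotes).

Answer: DN

Derivation:
Token 1: literal('D'). Output: "D"
Token 2: literal('N'). Output: "DN"
Token 3: literal('D'). Output: "DND"
Token 4: literal('O'). Output: "DNDO"
Token 5: backref(off=4, len=2). Buffer before: "DNDO" (len 4)
  byte 1: read out[0]='D', append. Buffer now: "DNDOD"
  byte 2: read out[1]='N', append. Buffer now: "DNDODN"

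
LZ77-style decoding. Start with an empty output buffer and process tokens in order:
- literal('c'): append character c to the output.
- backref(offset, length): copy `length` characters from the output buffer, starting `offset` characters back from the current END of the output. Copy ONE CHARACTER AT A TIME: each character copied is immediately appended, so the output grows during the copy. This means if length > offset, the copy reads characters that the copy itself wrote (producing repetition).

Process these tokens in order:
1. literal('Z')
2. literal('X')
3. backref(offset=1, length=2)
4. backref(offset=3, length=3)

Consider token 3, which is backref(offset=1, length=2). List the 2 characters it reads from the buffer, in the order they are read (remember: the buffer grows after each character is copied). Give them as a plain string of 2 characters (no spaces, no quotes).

Answer: XX

Derivation:
Token 1: literal('Z'). Output: "Z"
Token 2: literal('X'). Output: "ZX"
Token 3: backref(off=1, len=2). Buffer before: "ZX" (len 2)
  byte 1: read out[1]='X', append. Buffer now: "ZXX"
  byte 2: read out[2]='X', append. Buffer now: "ZXXX"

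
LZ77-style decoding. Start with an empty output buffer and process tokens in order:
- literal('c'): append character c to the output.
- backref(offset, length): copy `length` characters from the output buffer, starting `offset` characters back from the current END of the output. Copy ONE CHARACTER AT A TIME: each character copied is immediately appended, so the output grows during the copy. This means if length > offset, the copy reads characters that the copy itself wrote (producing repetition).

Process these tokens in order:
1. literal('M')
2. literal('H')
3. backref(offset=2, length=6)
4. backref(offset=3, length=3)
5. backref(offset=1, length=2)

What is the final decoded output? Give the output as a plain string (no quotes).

Answer: MHMHMHMHHMHHH

Derivation:
Token 1: literal('M'). Output: "M"
Token 2: literal('H'). Output: "MH"
Token 3: backref(off=2, len=6) (overlapping!). Copied 'MHMHMH' from pos 0. Output: "MHMHMHMH"
Token 4: backref(off=3, len=3). Copied 'HMH' from pos 5. Output: "MHMHMHMHHMH"
Token 5: backref(off=1, len=2) (overlapping!). Copied 'HH' from pos 10. Output: "MHMHMHMHHMHHH"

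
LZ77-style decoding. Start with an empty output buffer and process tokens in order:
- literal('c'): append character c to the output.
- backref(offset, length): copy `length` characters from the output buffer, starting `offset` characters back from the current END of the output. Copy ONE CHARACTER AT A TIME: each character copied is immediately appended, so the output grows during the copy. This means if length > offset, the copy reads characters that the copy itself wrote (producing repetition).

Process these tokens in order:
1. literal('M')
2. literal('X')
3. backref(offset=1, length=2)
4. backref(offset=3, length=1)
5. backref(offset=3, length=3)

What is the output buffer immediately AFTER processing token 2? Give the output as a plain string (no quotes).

Token 1: literal('M'). Output: "M"
Token 2: literal('X'). Output: "MX"

Answer: MX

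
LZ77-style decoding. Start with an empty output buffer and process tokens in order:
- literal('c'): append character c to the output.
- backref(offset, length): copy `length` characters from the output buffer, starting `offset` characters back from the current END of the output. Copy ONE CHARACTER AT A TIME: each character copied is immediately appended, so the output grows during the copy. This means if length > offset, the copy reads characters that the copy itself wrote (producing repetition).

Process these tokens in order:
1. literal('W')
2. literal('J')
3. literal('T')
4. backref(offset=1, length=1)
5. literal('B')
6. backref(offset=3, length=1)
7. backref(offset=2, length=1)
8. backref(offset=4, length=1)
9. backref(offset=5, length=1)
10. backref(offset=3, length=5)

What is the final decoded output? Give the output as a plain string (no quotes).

Token 1: literal('W'). Output: "W"
Token 2: literal('J'). Output: "WJ"
Token 3: literal('T'). Output: "WJT"
Token 4: backref(off=1, len=1). Copied 'T' from pos 2. Output: "WJTT"
Token 5: literal('B'). Output: "WJTTB"
Token 6: backref(off=3, len=1). Copied 'T' from pos 2. Output: "WJTTBT"
Token 7: backref(off=2, len=1). Copied 'B' from pos 4. Output: "WJTTBTB"
Token 8: backref(off=4, len=1). Copied 'T' from pos 3. Output: "WJTTBTBT"
Token 9: backref(off=5, len=1). Copied 'T' from pos 3. Output: "WJTTBTBTT"
Token 10: backref(off=3, len=5) (overlapping!). Copied 'BTTBT' from pos 6. Output: "WJTTBTBTTBTTBT"

Answer: WJTTBTBTTBTTBT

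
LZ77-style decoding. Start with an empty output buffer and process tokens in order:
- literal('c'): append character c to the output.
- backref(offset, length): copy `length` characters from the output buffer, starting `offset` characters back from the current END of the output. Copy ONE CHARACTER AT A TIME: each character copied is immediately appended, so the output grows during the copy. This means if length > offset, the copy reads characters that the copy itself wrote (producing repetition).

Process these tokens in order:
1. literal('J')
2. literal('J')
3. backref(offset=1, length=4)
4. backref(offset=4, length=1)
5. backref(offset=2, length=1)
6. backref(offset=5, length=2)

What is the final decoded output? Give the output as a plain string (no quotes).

Token 1: literal('J'). Output: "J"
Token 2: literal('J'). Output: "JJ"
Token 3: backref(off=1, len=4) (overlapping!). Copied 'JJJJ' from pos 1. Output: "JJJJJJ"
Token 4: backref(off=4, len=1). Copied 'J' from pos 2. Output: "JJJJJJJ"
Token 5: backref(off=2, len=1). Copied 'J' from pos 5. Output: "JJJJJJJJ"
Token 6: backref(off=5, len=2). Copied 'JJ' from pos 3. Output: "JJJJJJJJJJ"

Answer: JJJJJJJJJJ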